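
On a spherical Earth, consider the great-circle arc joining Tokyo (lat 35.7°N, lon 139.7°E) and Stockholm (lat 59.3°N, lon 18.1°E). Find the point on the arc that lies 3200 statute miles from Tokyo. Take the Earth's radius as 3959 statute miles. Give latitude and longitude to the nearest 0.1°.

Convert each endpoint to a unit vector on the sphere (x = cos φ cos λ, y = cos φ sin λ, z = sin φ).
The central angle between the endpoints is δ = arccos(p₁·p₂) ≈ 1.282 rad (73.5°). The total great-circle distance is δ·R ≈ 1.282 × 3959 ≈ 5077 mi, so the target fraction is f = 3200/5077 ≈ 0.630.
Interpolate at f ≈ 0.630 with slerp weights a = sin((1−f)δ)/sin δ ≈ 0.476, b = sin(fδ)/sin δ ≈ 0.754.
p = a·p₁ + b·p₂ ≈ (0.071, 0.370, 0.926); φ = arcsin(p_z) ≈ 67.88°, λ = atan2(p_y, p_x) ≈ 79.11°.

≈ lat 67.9°N, lon 79.1°E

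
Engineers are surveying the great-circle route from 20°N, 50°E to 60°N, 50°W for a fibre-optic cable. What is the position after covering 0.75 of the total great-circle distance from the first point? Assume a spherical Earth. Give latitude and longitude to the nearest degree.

≈ 60°N, 10°W

Write both endpoints as unit vectors p₁, p₂ with components (cos φ cos λ, cos φ sin λ, sin φ).
The central angle between the endpoints is δ = arccos(p₁·p₂) ≈ 1.355 rad (77.6°).
Interpolate at f = 0.75 with slerp weights a = sin((1−f)δ)/sin δ ≈ 0.340, b = sin(fδ)/sin δ ≈ 0.870.
p = a·p₁ + b·p₂ ≈ (0.485, -0.088, 0.870); φ = arcsin(p_z) ≈ 60.45°, λ = atan2(p_y, p_x) ≈ -10.34°.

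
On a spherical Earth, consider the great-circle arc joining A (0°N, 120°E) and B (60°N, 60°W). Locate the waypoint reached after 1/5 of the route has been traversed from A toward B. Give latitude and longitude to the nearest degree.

≈ (24°N, 120°E)

Write both endpoints as unit vectors p₁, p₂ with components (cos φ cos λ, cos φ sin λ, sin φ).
The central angle between the endpoints is δ = arccos(p₁·p₂) ≈ 2.094 rad (120.0°).
Interpolate at f = 1/5 with slerp weights a = sin((1−f)δ)/sin δ ≈ 1.148, b = sin(fδ)/sin δ ≈ 0.470.
p = a·p₁ + b·p₂ ≈ (-0.457, 0.791, 0.407); φ = arcsin(p_z) ≈ 24.00°, λ = atan2(p_y, p_x) ≈ 120.00°.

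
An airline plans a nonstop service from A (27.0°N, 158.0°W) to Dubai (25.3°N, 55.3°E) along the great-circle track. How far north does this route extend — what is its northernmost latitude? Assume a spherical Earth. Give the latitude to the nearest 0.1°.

The great circle lies in the plane with unit normal n̂ = (p₁ × p₂)/|p₁ × p₂|.
Here n̂_z ≈ -0.504; the vertex latitude is φ_max = arccos|n̂_z| ≈ 59.7°.
Check via Clairaut: cos φ_max = |cos φ₁| · sin C = cos(27.0°)·sin(34.4°) ≈ 0.504, again giving ≈ 59.7°.

≈ 59.7°N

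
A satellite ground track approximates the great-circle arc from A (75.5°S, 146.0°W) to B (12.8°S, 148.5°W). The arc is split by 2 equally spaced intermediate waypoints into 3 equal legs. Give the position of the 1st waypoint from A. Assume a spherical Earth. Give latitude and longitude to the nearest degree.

≈ (55°S, 148°W)

Write both endpoints as unit vectors p₁, p₂ with components (cos φ cos λ, cos φ sin λ, sin φ).
The central angle between the endpoints is δ = arccos(p₁·p₂) ≈ 1.095 rad (62.7°).
Interpolate at f = 1/3 with slerp weights a = sin((1−f)δ)/sin δ ≈ 0.750, b = sin(fδ)/sin δ ≈ 0.401.
p = a·p₁ + b·p₂ ≈ (-0.490, -0.310, -0.815); φ = arcsin(p_z) ≈ -54.61°, λ = atan2(p_y, p_x) ≈ -147.69°.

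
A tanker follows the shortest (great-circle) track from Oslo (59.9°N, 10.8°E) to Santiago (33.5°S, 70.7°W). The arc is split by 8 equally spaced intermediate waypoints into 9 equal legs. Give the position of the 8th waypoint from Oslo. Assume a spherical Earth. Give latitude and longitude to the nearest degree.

≈ (23°S, 63°W)

The haversine formula gives a central angle δ ≈ 2.000 rad (114.6°) between the endpoints.
Interpolate at f = 8/9 with slerp weights a = sin((1−f)δ)/sin δ ≈ 0.242, b = sin(fδ)/sin δ ≈ 1.076.
p = a·p₁ + b·p₂ ≈ (0.416, -0.824, -0.384); φ = arcsin(p_z) ≈ -22.60°, λ = atan2(p_y, p_x) ≈ -63.22°.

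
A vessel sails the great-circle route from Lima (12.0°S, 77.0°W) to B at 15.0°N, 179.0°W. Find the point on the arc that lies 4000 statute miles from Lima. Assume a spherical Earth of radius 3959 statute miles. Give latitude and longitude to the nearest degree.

The haversine formula gives a central angle δ ≈ 1.824 rad (104.5°) between the endpoints. The total great-circle distance is δ·R ≈ 1.824 × 3959 ≈ 7220 mi, so the target fraction is f = 4000/7220 ≈ 0.554.
Interpolate at f ≈ 0.554 with slerp weights a = sin((1−f)δ)/sin δ ≈ 0.750, b = sin(fδ)/sin δ ≈ 0.875.
p = a·p₁ + b·p₂ ≈ (-0.680, -0.730, 0.070); φ = arcsin(p_z) ≈ 4.04°, λ = atan2(p_y, p_x) ≈ -132.96°.

≈ 4°N, 133°W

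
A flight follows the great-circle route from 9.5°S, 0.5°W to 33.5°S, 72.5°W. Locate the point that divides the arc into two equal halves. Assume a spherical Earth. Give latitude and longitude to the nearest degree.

≈ 26°S, 33°W

Write both endpoints as unit vectors p₁, p₂ with components (cos φ cos λ, cos φ sin λ, sin φ).
The central angle between the endpoints is δ = arccos(p₁·p₂) ≈ 1.218 rad (69.8°).
Interpolate at f = 1/2 with slerp weights a = sin((1−f)δ)/sin δ ≈ 0.610, b = sin(fδ)/sin δ ≈ 0.610.
p = a·p₁ + b·p₂ ≈ (0.754, -0.490, -0.437); φ = arcsin(p_z) ≈ -25.92°, λ = atan2(p_y, p_x) ≈ -33.02°.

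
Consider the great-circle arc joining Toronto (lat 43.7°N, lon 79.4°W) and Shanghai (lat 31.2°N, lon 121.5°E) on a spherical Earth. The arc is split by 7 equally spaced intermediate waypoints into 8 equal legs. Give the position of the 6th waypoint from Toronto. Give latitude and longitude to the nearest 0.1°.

≈ lat 55.5°N, lon 133.2°E

From cos δ = sin φ₁ sin φ₂ + cos φ₁ cos φ₂ cos Δλ, the central angle is δ ≈ 1.792 rad (102.7°).
Interpolate at f = 6/8 with slerp weights a = sin((1−f)δ)/sin δ ≈ 0.444, b = sin(fδ)/sin δ ≈ 0.999.
p = a·p₁ + b·p₂ ≈ (-0.387, 0.413, 0.824); φ = arcsin(p_z) ≈ 55.52°, λ = atan2(p_y, p_x) ≈ 133.17°.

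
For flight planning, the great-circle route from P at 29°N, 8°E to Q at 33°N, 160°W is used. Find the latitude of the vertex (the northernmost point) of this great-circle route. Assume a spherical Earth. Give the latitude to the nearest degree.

The great circle lies in the plane with unit normal n̂ = (p₁ × p₂)/|p₁ × p₂|.
Here n̂_z ≈ -0.171; the vertex latitude is φ_max = arccos|n̂_z| ≈ 80.1°.
Check via Clairaut: cos φ_max = |cos φ₁| · sin C = cos(29.0°)·sin(11.3°) ≈ 0.171, again giving ≈ 80.1°.

≈ 80°N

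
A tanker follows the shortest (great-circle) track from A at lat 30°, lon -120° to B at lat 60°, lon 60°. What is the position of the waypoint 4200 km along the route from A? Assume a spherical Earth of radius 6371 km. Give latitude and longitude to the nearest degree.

From cos δ = sin φ₁ sin φ₂ + cos φ₁ cos φ₂ cos Δλ, the central angle is δ ≈ 1.571 rad (90.0°). The total great-circle distance is δ·R ≈ 1.571 × 6371 ≈ 10008 km, so the target fraction is f = 4200/10008 ≈ 0.420.
Interpolate at f ≈ 0.420 with slerp weights a = sin((1−f)δ)/sin δ ≈ 0.790, b = sin(fδ)/sin δ ≈ 0.613.
p = a·p₁ + b·p₂ ≈ (-0.189, -0.328, 0.926); φ = arcsin(p_z) ≈ 67.77°, λ = atan2(p_y, p_x) ≈ -120.00°.

≈ lat 68°, lon -120°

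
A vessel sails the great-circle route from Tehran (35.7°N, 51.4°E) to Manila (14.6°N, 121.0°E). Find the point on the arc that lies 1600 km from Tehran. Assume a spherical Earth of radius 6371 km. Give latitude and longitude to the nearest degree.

Write both endpoints as unit vectors p₁, p₂ with components (cos φ cos λ, cos φ sin λ, sin φ).
The central angle between the endpoints is δ = arccos(p₁·p₂) ≈ 1.136 rad (65.1°). The total great-circle distance is δ·R ≈ 1.136 × 6371 ≈ 7239 km, so the target fraction is f = 1600/7239 ≈ 0.221.
Interpolate at f ≈ 0.221 with slerp weights a = sin((1−f)δ)/sin δ ≈ 0.853, b = sin(fδ)/sin δ ≈ 0.274.
p = a·p₁ + b·p₂ ≈ (0.296, 0.769, 0.567); φ = arcsin(p_z) ≈ 34.54°, λ = atan2(p_y, p_x) ≈ 68.96°.

≈ 35°N, 69°E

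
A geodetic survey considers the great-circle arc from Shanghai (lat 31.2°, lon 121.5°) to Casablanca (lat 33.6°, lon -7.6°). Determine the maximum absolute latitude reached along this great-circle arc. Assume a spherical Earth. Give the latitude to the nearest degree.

≈ 56°

The great circle lies in the plane with unit normal n̂ = (p₁ × p₂)/|p₁ × p₂|.
Here n̂_z ≈ -0.560; the vertex latitude is φ_max = arccos|n̂_z| ≈ 55.9°.
Check via Clairaut: cos φ_max = |cos φ₁| · sin C = cos(31.2°)·sin(40.9°) ≈ 0.560, again giving ≈ 55.9°.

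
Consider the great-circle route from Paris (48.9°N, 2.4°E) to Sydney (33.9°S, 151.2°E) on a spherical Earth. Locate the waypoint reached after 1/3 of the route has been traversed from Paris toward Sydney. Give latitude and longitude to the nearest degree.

≈ 41°N, 77°E

Write both endpoints as unit vectors p₁, p₂ with components (cos φ cos λ, cos φ sin λ, sin φ).
The central angle between the endpoints is δ = arccos(p₁·p₂) ≈ 2.662 rad (152.5°).
Interpolate at f = 1/3 with slerp weights a = sin((1−f)δ)/sin δ ≈ 2.121, b = sin(fδ)/sin δ ≈ 1.679.
p = a·p₁ + b·p₂ ≈ (0.172, 0.730, 0.662); φ = arcsin(p_z) ≈ 41.43°, λ = atan2(p_y, p_x) ≈ 76.76°.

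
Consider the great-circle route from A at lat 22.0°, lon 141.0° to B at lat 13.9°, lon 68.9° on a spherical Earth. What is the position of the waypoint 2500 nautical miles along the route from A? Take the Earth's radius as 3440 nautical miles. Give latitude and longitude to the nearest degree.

Convert each endpoint to a unit vector on the sphere (x = cos φ cos λ, y = cos φ sin λ, z = sin φ).
The central angle between the endpoints is δ = arccos(p₁·p₂) ≈ 1.195 rad (68.5°). The total great-circle distance is δ·R ≈ 1.195 × 3440 ≈ 4112 nmi, so the target fraction is f = 2500/4112 ≈ 0.608.
Interpolate at f ≈ 0.608 with slerp weights a = sin((1−f)δ)/sin δ ≈ 0.486, b = sin(fδ)/sin δ ≈ 0.714.
p = a·p₁ + b·p₂ ≈ (-0.100, 0.930, 0.353); φ = arcsin(p_z) ≈ 20.70°, λ = atan2(p_y, p_x) ≈ 96.15°.

≈ lat 21°, lon 96°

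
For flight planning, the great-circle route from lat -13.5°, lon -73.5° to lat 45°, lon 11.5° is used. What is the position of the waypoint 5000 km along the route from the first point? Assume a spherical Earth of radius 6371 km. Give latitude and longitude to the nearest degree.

≈ lat 19°, lon -42°

Write both endpoints as unit vectors p₁, p₂ with components (cos φ cos λ, cos φ sin λ, sin φ).
The central angle between the endpoints is δ = arccos(p₁·p₂) ≈ 1.676 rad (96.0°). The total great-circle distance is δ·R ≈ 1.676 × 6371 ≈ 10679 km, so the target fraction is f = 5000/10679 ≈ 0.468.
Interpolate at f ≈ 0.468 with slerp weights a = sin((1−f)δ)/sin δ ≈ 0.782, b = sin(fδ)/sin δ ≈ 0.711.
p = a·p₁ + b·p₂ ≈ (0.708, -0.629, 0.320); φ = arcsin(p_z) ≈ 18.66°, λ = atan2(p_y, p_x) ≈ -41.61°.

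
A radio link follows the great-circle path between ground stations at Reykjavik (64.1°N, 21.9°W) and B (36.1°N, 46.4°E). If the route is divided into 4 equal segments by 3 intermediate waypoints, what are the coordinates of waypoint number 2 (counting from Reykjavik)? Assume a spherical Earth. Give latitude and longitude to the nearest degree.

Write both endpoints as unit vectors p₁, p₂ with components (cos φ cos λ, cos φ sin λ, sin φ).
The central angle between the endpoints is δ = arccos(p₁·p₂) ≈ 0.849 rad (48.7°).
Interpolate at f = 2/4 with slerp weights a = sin((1−f)δ)/sin δ ≈ 0.549, b = sin(fδ)/sin δ ≈ 0.549.
p = a·p₁ + b·p₂ ≈ (0.528, 0.232, 0.817); φ = arcsin(p_z) ≈ 54.78°, λ = atan2(p_y, p_x) ≈ 23.69°.

≈ (55°N, 24°E)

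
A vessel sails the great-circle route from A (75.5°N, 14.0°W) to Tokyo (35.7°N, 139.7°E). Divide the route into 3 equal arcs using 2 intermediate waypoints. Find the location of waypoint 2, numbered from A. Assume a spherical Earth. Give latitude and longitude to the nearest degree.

From cos δ = sin φ₁ sin φ₂ + cos φ₁ cos φ₂ cos Δλ, the central angle is δ ≈ 1.178 rad (67.5°).
Interpolate at f = 2/3 with slerp weights a = sin((1−f)δ)/sin δ ≈ 0.414, b = sin(fδ)/sin δ ≈ 0.765.
p = a·p₁ + b·p₂ ≈ (-0.373, 0.377, 0.848); φ = arcsin(p_z) ≈ 57.96°, λ = atan2(p_y, p_x) ≈ 134.73°.

≈ (58°N, 135°E)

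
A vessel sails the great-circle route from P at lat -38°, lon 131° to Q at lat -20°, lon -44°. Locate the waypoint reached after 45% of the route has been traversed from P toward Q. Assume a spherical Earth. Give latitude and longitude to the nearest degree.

Write both endpoints as unit vectors p₁, p₂ with components (cos φ cos λ, cos φ sin λ, sin φ).
The central angle between the endpoints is δ = arccos(p₁·p₂) ≈ 2.126 rad (121.8°).
Interpolate at f = 0.45 with slerp weights a = sin((1−f)δ)/sin δ ≈ 1.083, b = sin(fδ)/sin δ ≈ 0.962.
p = a·p₁ + b·p₂ ≈ (0.090, 0.016, -0.996); φ = arcsin(p_z) ≈ -84.74°, λ = atan2(p_y, p_x) ≈ 10.30°.

≈ lat -85°, lon 10°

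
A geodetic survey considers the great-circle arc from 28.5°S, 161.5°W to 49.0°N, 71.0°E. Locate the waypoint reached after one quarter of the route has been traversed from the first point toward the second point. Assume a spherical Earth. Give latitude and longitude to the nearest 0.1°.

≈ 3.9°S, 174.1°E

Write both endpoints as unit vectors p₁, p₂ with components (cos φ cos λ, cos φ sin λ, sin φ).
The central angle between the endpoints is δ = arccos(p₁·p₂) ≈ 2.362 rad (135.3°).
Interpolate at f = 1/4 with slerp weights a = sin((1−f)δ)/sin δ ≈ 1.394, b = sin(fδ)/sin δ ≈ 0.792.
p = a·p₁ + b·p₂ ≈ (-0.992, 0.103, -0.067); φ = arcsin(p_z) ≈ -3.87°, λ = atan2(p_y, p_x) ≈ 174.10°.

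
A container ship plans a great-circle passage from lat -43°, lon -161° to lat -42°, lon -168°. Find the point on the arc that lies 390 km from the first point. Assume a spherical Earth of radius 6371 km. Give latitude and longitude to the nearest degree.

The haversine formula gives a central angle δ ≈ 0.092 rad (5.3°) between the endpoints. The total great-circle distance is δ·R ≈ 0.092 × 6371 ≈ 584 km, so the target fraction is f = 390/584 ≈ 0.667.
Interpolate at f ≈ 0.667 with slerp weights a = sin((1−f)δ)/sin δ ≈ 0.333, b = sin(fδ)/sin δ ≈ 0.668.
p = a·p₁ + b·p₂ ≈ (-0.716, -0.182, -0.674); φ = arcsin(p_z) ≈ -42.38°, λ = atan2(p_y, p_x) ≈ -165.70°.

≈ lat -42°, lon -166°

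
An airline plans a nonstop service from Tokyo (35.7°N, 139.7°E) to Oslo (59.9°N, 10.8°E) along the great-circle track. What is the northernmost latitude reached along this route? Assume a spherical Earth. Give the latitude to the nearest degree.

The great circle lies in the plane with unit normal n̂ = (p₁ × p₂)/|p₁ × p₂|.
Here n̂_z ≈ -0.327; the vertex latitude is φ_max = arccos|n̂_z| ≈ 70.9°.
Check via Clairaut: cos φ_max = |cos φ₁| · sin C = cos(35.7°)·sin(23.8°) ≈ 0.327, again giving ≈ 70.9°.

≈ 71°N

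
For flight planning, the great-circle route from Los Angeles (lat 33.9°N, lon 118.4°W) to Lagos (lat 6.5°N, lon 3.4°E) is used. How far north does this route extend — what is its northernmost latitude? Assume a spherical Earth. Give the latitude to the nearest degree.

The great circle lies in the plane with unit normal n̂ = (p₁ × p₂)/|p₁ × p₂|.
Here n̂_z ≈ +0.755; the vertex latitude is φ_max = arccos|n̂_z| ≈ 41.0°.
Check via Clairaut: cos φ_max = |cos φ₁| · sin C = cos(33.9°)·sin(65.4°) ≈ 0.755, again giving ≈ 41.0°.

≈ 41°N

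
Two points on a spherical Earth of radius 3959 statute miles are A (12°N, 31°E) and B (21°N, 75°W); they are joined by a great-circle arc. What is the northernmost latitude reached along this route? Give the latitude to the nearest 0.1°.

The great circle lies in the plane with unit normal n̂ = (p₁ × p₂)/|p₁ × p₂|.
Here n̂_z ≈ -0.892; the vertex latitude is φ_max = arccos|n̂_z| ≈ 26.9°.
Check via Clairaut: cos φ_max = |cos φ₁| · sin C = cos(12.0°)·sin(65.8°) ≈ 0.892, again giving ≈ 26.9°.

≈ 26.9°N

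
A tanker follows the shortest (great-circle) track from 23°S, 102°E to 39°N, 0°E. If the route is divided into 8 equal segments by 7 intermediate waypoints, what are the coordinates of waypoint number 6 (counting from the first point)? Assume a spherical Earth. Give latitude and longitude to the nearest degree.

Convert each endpoint to a unit vector on the sphere (x = cos φ cos λ, y = cos φ sin λ, z = sin φ).
The central angle between the endpoints is δ = arccos(p₁·p₂) ≈ 1.976 rad (113.2°).
Interpolate at f = 6/8 with slerp weights a = sin((1−f)δ)/sin δ ≈ 0.516, b = sin(fδ)/sin δ ≈ 1.084.
p = a·p₁ + b·p₂ ≈ (0.744, 0.465, 0.481); φ = arcsin(p_z) ≈ 28.72°, λ = atan2(p_y, p_x) ≈ 32.00°.

≈ 29°N, 32°E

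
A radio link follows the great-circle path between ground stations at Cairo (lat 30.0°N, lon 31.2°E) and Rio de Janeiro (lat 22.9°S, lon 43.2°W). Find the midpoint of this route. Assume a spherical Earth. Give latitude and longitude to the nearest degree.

≈ lat 4°N, lon 7°W

Write both endpoints as unit vectors p₁, p₂ with components (cos φ cos λ, cos φ sin λ, sin φ).
The central angle between the endpoints is δ = arccos(p₁·p₂) ≈ 1.551 rad (88.9°).
Interpolate at f = 1/2 with slerp weights a = sin((1−f)δ)/sin δ ≈ 0.700, b = sin(fδ)/sin δ ≈ 0.700.
p = a·p₁ + b·p₂ ≈ (0.989, -0.127, 0.078); φ = arcsin(p_z) ≈ 4.45°, λ = atan2(p_y, p_x) ≈ -7.34°.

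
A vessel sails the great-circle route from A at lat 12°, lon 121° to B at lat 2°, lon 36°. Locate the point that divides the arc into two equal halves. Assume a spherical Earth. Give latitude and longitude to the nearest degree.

≈ lat 9°, lon 78°

Write both endpoints as unit vectors p₁, p₂ with components (cos φ cos λ, cos φ sin λ, sin φ).
The central angle between the endpoints is δ = arccos(p₁·p₂) ≈ 1.478 rad (84.7°).
Interpolate at f = 1/2 with slerp weights a = sin((1−f)δ)/sin δ ≈ 0.677, b = sin(fδ)/sin δ ≈ 0.677.
p = a·p₁ + b·p₂ ≈ (0.206, 0.965, 0.164); φ = arcsin(p_z) ≈ 9.45°, λ = atan2(p_y, p_x) ≈ 77.94°.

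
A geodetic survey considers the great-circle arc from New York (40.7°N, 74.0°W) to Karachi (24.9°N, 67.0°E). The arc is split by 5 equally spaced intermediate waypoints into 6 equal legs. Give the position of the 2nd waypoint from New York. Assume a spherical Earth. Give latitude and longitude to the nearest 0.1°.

≈ 62.2°N, 27.2°W

Convert each endpoint to a unit vector on the sphere (x = cos φ cos λ, y = cos φ sin λ, z = sin φ).
The central angle between the endpoints is δ = arccos(p₁·p₂) ≈ 1.834 rad (105.1°).
Interpolate at f = 2/6 with slerp weights a = sin((1−f)δ)/sin δ ≈ 0.973, b = sin(fδ)/sin δ ≈ 0.594.
p = a·p₁ + b·p₂ ≈ (0.414, -0.213, 0.885); φ = arcsin(p_z) ≈ 62.25°, λ = atan2(p_y, p_x) ≈ -27.24°.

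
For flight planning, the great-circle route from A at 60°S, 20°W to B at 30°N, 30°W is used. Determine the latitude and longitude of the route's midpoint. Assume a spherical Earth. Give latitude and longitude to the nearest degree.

≈ 15°S, 26°W

Write both endpoints as unit vectors p₁, p₂ with components (cos φ cos λ, cos φ sin λ, sin φ).
The central angle between the endpoints is δ = arccos(p₁·p₂) ≈ 1.577 rad (90.4°).
Interpolate at f = 1/2 with slerp weights a = sin((1−f)δ)/sin δ ≈ 0.709, b = sin(fδ)/sin δ ≈ 0.709.
p = a·p₁ + b·p₂ ≈ (0.865, -0.429, -0.260); φ = arcsin(p_z) ≈ -15.05°, λ = atan2(p_y, p_x) ≈ -26.34°.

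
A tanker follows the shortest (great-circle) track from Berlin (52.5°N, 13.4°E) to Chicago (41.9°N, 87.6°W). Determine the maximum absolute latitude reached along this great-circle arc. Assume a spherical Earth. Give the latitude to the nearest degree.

The great circle lies in the plane with unit normal n̂ = (p₁ × p₂)/|p₁ × p₂|.
Here n̂_z ≈ -0.496; the vertex latitude is φ_max = arccos|n̂_z| ≈ 60.2°.
Check via Clairaut: cos φ_max = |cos φ₁| · sin C = cos(52.5°)·sin(54.6°) ≈ 0.496, again giving ≈ 60.2°.

≈ 60°N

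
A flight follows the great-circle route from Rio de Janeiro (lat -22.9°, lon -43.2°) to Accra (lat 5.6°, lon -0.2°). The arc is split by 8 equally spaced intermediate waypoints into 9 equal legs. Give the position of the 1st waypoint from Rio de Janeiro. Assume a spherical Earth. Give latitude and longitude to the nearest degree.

≈ lat -20°, lon -38°

Convert each endpoint to a unit vector on the sphere (x = cos φ cos λ, y = cos φ sin λ, z = sin φ).
The central angle between the endpoints is δ = arccos(p₁·p₂) ≈ 0.886 rad (50.8°).
Interpolate at f = 1/9 with slerp weights a = sin((1−f)δ)/sin δ ≈ 0.915, b = sin(fδ)/sin δ ≈ 0.127.
p = a·p₁ + b·p₂ ≈ (0.741, -0.577, -0.344); φ = arcsin(p_z) ≈ -20.10°, λ = atan2(p_y, p_x) ≈ -37.94°.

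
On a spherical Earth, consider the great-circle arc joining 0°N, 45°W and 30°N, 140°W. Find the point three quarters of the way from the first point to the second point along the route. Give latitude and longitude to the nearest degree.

≈ 28°N, 113°W

Convert each endpoint to a unit vector on the sphere (x = cos φ cos λ, y = cos φ sin λ, z = sin φ).
The central angle between the endpoints is δ = arccos(p₁·p₂) ≈ 1.646 rad (94.3°).
Interpolate at f = 3/4 with slerp weights a = sin((1−f)δ)/sin δ ≈ 0.401, b = sin(fδ)/sin δ ≈ 0.947.
p = a·p₁ + b·p₂ ≈ (-0.344, -0.811, 0.473); φ = arcsin(p_z) ≈ 28.25°, λ = atan2(p_y, p_x) ≈ -113.02°.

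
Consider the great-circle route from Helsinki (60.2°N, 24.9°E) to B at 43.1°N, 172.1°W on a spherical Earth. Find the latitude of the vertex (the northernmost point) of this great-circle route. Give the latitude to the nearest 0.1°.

The great circle lies in the plane with unit normal n̂ = (p₁ × p₂)/|p₁ × p₂|.
Here n̂_z ≈ +0.109; the vertex latitude is φ_max = arccos|n̂_z| ≈ 83.7°.

≈ 83.7°N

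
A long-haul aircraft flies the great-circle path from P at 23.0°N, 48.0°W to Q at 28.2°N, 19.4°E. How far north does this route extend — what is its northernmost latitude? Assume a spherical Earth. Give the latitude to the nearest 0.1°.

≈ 30.4°N

The great circle lies in the plane with unit normal n̂ = (p₁ × p₂)/|p₁ × p₂|.
Here n̂_z ≈ +0.863; the vertex latitude is φ_max = arccos|n̂_z| ≈ 30.4°.
Check via Clairaut: cos φ_max = |cos φ₁| · sin C = cos(23.0°)·sin(69.6°) ≈ 0.863, again giving ≈ 30.4°.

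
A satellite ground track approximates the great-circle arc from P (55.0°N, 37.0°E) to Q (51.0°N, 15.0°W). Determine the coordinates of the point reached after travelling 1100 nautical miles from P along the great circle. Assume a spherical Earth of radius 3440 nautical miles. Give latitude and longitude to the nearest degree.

≈ (55°N, 5°E)

From cos δ = sin φ₁ sin φ₂ + cos φ₁ cos φ₂ cos Δλ, the central angle is δ ≈ 0.538 rad (30.8°). The total great-circle distance is δ·R ≈ 0.538 × 3440 ≈ 1850 nmi, so the target fraction is f = 1100/1850 ≈ 0.595.
Interpolate at f ≈ 0.595 with slerp weights a = sin((1−f)δ)/sin δ ≈ 0.422, b = sin(fδ)/sin δ ≈ 0.614.
p = a·p₁ + b·p₂ ≈ (0.566, 0.046, 0.823); φ = arcsin(p_z) ≈ 55.37°, λ = atan2(p_y, p_x) ≈ 4.62°.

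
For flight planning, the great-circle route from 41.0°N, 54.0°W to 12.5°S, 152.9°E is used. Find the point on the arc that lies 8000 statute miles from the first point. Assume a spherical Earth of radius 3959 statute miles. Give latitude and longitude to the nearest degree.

≈ 10°N, 168°E

Write both endpoints as unit vectors p₁, p₂ with components (cos φ cos λ, cos φ sin λ, sin φ).
The central angle between the endpoints is δ = arccos(p₁·p₂) ≈ 2.497 rad (143.0°). The total great-circle distance is δ·R ≈ 2.497 × 3959 ≈ 9884 mi, so the target fraction is f = 8000/9884 ≈ 0.809.
Interpolate at f ≈ 0.809 with slerp weights a = sin((1−f)δ)/sin δ ≈ 0.762, b = sin(fδ)/sin δ ≈ 1.498.
p = a·p₁ + b·p₂ ≈ (-0.964, 0.201, 0.176); φ = arcsin(p_z) ≈ 10.12°, λ = atan2(p_y, p_x) ≈ 168.23°.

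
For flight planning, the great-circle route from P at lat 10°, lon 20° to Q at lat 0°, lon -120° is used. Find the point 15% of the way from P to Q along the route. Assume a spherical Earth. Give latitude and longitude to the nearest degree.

Write both endpoints as unit vectors p₁, p₂ with components (cos φ cos λ, cos φ sin λ, sin φ).
The central angle between the endpoints is δ = arccos(p₁·p₂) ≈ 2.426 rad (139.0°).
Interpolate at f = 0.15 with slerp weights a = sin((1−f)δ)/sin δ ≈ 1.344, b = sin(fδ)/sin δ ≈ 0.542.
p = a·p₁ + b·p₂ ≈ (0.972, -0.017, 0.233); φ = arcsin(p_z) ≈ 13.49°, λ = atan2(p_y, p_x) ≈ -1.00°.

≈ lat 13°, lon -1°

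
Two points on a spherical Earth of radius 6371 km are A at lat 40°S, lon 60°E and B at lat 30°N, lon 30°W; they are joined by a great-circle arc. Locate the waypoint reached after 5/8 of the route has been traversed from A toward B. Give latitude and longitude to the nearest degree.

From cos δ = sin φ₁ sin φ₂ + cos φ₁ cos φ₂ cos Δλ, the central angle is δ ≈ 1.898 rad (108.7°).
Interpolate at f = 5/8 with slerp weights a = sin((1−f)δ)/sin δ ≈ 0.690, b = sin(fδ)/sin δ ≈ 0.979.
p = a·p₁ + b·p₂ ≈ (0.998, 0.034, 0.046); φ = arcsin(p_z) ≈ 2.64°, λ = atan2(p_y, p_x) ≈ 1.93°.

≈ lat 3°N, lon 2°E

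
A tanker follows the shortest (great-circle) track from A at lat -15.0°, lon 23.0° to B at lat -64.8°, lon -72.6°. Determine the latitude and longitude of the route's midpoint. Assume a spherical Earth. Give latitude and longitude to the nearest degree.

≈ lat -49°, lon -2°

Convert each endpoint to a unit vector on the sphere (x = cos φ cos λ, y = cos φ sin λ, z = sin φ).
The central angle between the endpoints is δ = arccos(p₁·p₂) ≈ 1.376 rad (78.8°).
Interpolate at f = 1/2 with slerp weights a = sin((1−f)δ)/sin δ ≈ 0.647, b = sin(fδ)/sin δ ≈ 0.647.
p = a·p₁ + b·p₂ ≈ (0.658, -0.019, -0.753); φ = arcsin(p_z) ≈ -48.85°, λ = atan2(p_y, p_x) ≈ -1.63°.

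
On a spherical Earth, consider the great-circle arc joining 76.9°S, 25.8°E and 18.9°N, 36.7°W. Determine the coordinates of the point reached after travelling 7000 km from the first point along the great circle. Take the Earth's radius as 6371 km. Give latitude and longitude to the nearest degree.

≈ 20°S, 29°W

Write both endpoints as unit vectors p₁, p₂ with components (cos φ cos λ, cos φ sin λ, sin φ).
The central angle between the endpoints is δ = arccos(p₁·p₂) ≈ 1.789 rad (102.5°). The total great-circle distance is δ·R ≈ 1.789 × 6371 ≈ 11398 km, so the target fraction is f = 7000/11398 ≈ 0.614.
Interpolate at f ≈ 0.614 with slerp weights a = sin((1−f)δ)/sin δ ≈ 0.652, b = sin(fδ)/sin δ ≈ 0.912.
p = a·p₁ + b·p₂ ≈ (0.825, -0.451, -0.340); φ = arcsin(p_z) ≈ -19.86°, λ = atan2(p_y, p_x) ≈ -28.69°.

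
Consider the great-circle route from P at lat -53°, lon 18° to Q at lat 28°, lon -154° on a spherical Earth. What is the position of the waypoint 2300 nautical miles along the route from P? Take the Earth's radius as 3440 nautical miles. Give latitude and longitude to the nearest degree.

Write both endpoints as unit vectors p₁, p₂ with components (cos φ cos λ, cos φ sin λ, sin φ).
The central angle between the endpoints is δ = arccos(p₁·p₂) ≈ 2.693 rad (154.3°). The total great-circle distance is δ·R ≈ 2.693 × 3440 ≈ 9265 nmi, so the target fraction is f = 2300/9265 ≈ 0.248.
Interpolate at f ≈ 0.248 with slerp weights a = sin((1−f)δ)/sin δ ≈ 2.073, b = sin(fδ)/sin δ ≈ 1.430.
p = a·p₁ + b·p₂ ≈ (0.052, -0.168, -0.984); φ = arcsin(p_z) ≈ -79.88°, λ = atan2(p_y, p_x) ≈ -72.82°.

≈ lat -80°, lon -73°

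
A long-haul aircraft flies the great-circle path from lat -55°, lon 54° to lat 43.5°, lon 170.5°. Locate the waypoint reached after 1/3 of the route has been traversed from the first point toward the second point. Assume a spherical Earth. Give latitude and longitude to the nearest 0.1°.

≈ lat -29.1°, lon 108.1°

Convert each endpoint to a unit vector on the sphere (x = cos φ cos λ, y = cos φ sin λ, z = sin φ).
The central angle between the endpoints is δ = arccos(p₁·p₂) ≈ 2.418 rad (138.5°).
Interpolate at f = 1/3 with slerp weights a = sin((1−f)δ)/sin δ ≈ 1.509, b = sin(fδ)/sin δ ≈ 1.090.
p = a·p₁ + b·p₂ ≈ (-0.271, 0.831, -0.486); φ = arcsin(p_z) ≈ -29.08°, λ = atan2(p_y, p_x) ≈ 108.06°.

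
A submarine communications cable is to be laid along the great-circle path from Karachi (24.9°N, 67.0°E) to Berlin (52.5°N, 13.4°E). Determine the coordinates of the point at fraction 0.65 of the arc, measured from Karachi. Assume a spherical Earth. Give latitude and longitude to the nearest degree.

≈ (46°N, 38°E)

Write both endpoints as unit vectors p₁, p₂ with components (cos φ cos λ, cos φ sin λ, sin φ).
The central angle between the endpoints is δ = arccos(p₁·p₂) ≈ 0.848 rad (48.6°).
Interpolate at f = 0.65 with slerp weights a = sin((1−f)δ)/sin δ ≈ 0.390, b = sin(fδ)/sin δ ≈ 0.698.
p = a·p₁ + b·p₂ ≈ (0.552, 0.424, 0.718); φ = arcsin(p_z) ≈ 45.90°, λ = atan2(p_y, p_x) ≈ 37.55°.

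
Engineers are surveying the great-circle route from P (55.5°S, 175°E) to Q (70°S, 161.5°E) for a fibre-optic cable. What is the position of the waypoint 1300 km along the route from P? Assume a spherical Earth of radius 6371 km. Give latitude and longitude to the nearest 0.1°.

≈ (66.4°S, 166.4°E)

From cos δ = sin φ₁ sin φ₂ + cos φ₁ cos φ₂ cos Δλ, the central angle is δ ≈ 0.274 rad (15.7°). The total great-circle distance is δ·R ≈ 0.274 × 6371 ≈ 1743 km, so the target fraction is f = 1300/1743 ≈ 0.746.
Interpolate at f ≈ 0.746 with slerp weights a = sin((1−f)δ)/sin δ ≈ 0.257, b = sin(fδ)/sin δ ≈ 0.750.
p = a·p₁ + b·p₂ ≈ (-0.388, 0.094, -0.917); φ = arcsin(p_z) ≈ -66.45°, λ = atan2(p_y, p_x) ≈ 166.38°.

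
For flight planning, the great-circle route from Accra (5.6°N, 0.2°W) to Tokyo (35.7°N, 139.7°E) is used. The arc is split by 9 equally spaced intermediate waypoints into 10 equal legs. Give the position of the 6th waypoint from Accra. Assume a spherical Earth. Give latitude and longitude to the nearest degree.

≈ (50°N, 72°E)

The haversine formula gives a central angle δ ≈ 2.167 rad (124.1°) between the endpoints.
Interpolate at f = 6/10 with slerp weights a = sin((1−f)δ)/sin δ ≈ 0.921, b = sin(fδ)/sin δ ≈ 1.164.
p = a·p₁ + b·p₂ ≈ (0.195, 0.608, 0.769); φ = arcsin(p_z) ≈ 50.29°, λ = atan2(p_y, p_x) ≈ 72.19°.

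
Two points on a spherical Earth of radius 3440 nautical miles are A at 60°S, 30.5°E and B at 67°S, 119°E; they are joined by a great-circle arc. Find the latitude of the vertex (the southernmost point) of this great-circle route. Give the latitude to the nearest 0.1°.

≈ 70.9°S

The great circle lies in the plane with unit normal n̂ = (p₁ × p₂)/|p₁ × p₂|.
Here n̂_z ≈ +0.327; the vertex latitude is φ_max = arccos|n̂_z| ≈ 70.9°.
Check via Clairaut: cos φ_max = |cos φ₁| · sin C = cos(60.0°)·sin(139.1°) ≈ 0.327, again giving ≈ 70.9°.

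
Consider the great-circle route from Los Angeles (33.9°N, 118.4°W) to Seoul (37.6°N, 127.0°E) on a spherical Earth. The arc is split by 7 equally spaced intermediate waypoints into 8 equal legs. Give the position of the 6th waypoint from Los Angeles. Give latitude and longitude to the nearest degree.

Convert each endpoint to a unit vector on the sphere (x = cos φ cos λ, y = cos φ sin λ, z = sin φ).
The central angle between the endpoints is δ = arccos(p₁·p₂) ≈ 1.504 rad (86.2°).
Interpolate at f = 6/8 with slerp weights a = sin((1−f)δ)/sin δ ≈ 0.368, b = sin(fδ)/sin δ ≈ 0.906.
p = a·p₁ + b·p₂ ≈ (-0.577, 0.304, 0.758); φ = arcsin(p_z) ≈ 49.27°, λ = atan2(p_y, p_x) ≈ 152.20°.

≈ 49°N, 152°E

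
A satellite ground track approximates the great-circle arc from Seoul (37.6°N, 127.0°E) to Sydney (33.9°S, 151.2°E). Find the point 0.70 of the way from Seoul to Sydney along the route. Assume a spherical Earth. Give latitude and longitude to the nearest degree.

Write both endpoints as unit vectors p₁, p₂ with components (cos φ cos λ, cos φ sin λ, sin φ).
The central angle between the endpoints is δ = arccos(p₁·p₂) ≈ 1.308 rad (75.0°).
Interpolate at f = 0.70 with slerp weights a = sin((1−f)δ)/sin δ ≈ 0.396, b = sin(fδ)/sin δ ≈ 0.821.
p = a·p₁ + b·p₂ ≈ (-0.786, 0.579, -0.216); φ = arcsin(p_z) ≈ -12.50°, λ = atan2(p_y, p_x) ≈ 143.63°.

≈ (12°S, 144°E)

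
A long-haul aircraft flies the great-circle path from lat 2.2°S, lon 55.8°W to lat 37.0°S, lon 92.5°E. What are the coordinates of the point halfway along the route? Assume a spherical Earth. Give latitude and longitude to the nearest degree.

From cos δ = sin φ₁ sin φ₂ + cos φ₁ cos φ₂ cos Δλ, the central angle is δ ≈ 2.286 rad (131.0°).
Interpolate at f = 1/2 with slerp weights a = sin((1−f)δ)/sin δ ≈ 1.205, b = sin(fδ)/sin δ ≈ 1.205.
p = a·p₁ + b·p₂ ≈ (0.635, -0.034, -0.772); φ = arcsin(p_z) ≈ -50.51°, λ = atan2(p_y, p_x) ≈ -3.11°.

≈ lat 51°S, lon 3°W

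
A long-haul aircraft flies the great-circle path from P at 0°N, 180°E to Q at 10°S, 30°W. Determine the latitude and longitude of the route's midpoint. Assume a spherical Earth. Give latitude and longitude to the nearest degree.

≈ 19°S, 107°W

Convert each endpoint to a unit vector on the sphere (x = cos φ cos λ, y = cos φ sin λ, z = sin φ).
The central angle between the endpoints is δ = arccos(p₁·p₂) ≈ 2.592 rad (148.5°).
Interpolate at f = 1/2 with slerp weights a = sin((1−f)δ)/sin δ ≈ 1.843, b = sin(fδ)/sin δ ≈ 1.843.
p = a·p₁ + b·p₂ ≈ (-0.271, -0.908, -0.320); φ = arcsin(p_z) ≈ -18.67°, λ = atan2(p_y, p_x) ≈ -106.64°.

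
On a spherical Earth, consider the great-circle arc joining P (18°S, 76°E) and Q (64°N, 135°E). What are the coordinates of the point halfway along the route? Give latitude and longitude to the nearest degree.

From cos δ = sin φ₁ sin φ₂ + cos φ₁ cos φ₂ cos Δλ, the central angle is δ ≈ 1.634 rad (93.6°).
Interpolate at f = 1/2 with slerp weights a = sin((1−f)δ)/sin δ ≈ 0.730, b = sin(fδ)/sin δ ≈ 0.730.
p = a·p₁ + b·p₂ ≈ (-0.058, 0.901, 0.431); φ = arcsin(p_z) ≈ 25.52°, λ = atan2(p_y, p_x) ≈ 93.71°.

≈ (26°N, 94°E)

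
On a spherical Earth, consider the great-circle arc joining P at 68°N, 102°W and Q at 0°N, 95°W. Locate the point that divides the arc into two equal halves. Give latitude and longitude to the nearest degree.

Convert each endpoint to a unit vector on the sphere (x = cos φ cos λ, y = cos φ sin λ, z = sin φ).
The central angle between the endpoints is δ = arccos(p₁·p₂) ≈ 1.190 rad (68.2°).
Interpolate at f = 1/2 with slerp weights a = sin((1−f)δ)/sin δ ≈ 0.604, b = sin(fδ)/sin δ ≈ 0.604.
p = a·p₁ + b·p₂ ≈ (-0.100, -0.823, 0.560); φ = arcsin(p_z) ≈ 34.04°, λ = atan2(p_y, p_x) ≈ -96.91°.

≈ 34°N, 97°W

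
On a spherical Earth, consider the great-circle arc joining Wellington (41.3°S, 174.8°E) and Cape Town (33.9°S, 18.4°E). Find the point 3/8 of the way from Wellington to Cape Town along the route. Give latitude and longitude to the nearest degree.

Convert each endpoint to a unit vector on the sphere (x = cos φ cos λ, y = cos φ sin λ, z = sin φ).
The central angle between the endpoints is δ = arccos(p₁·p₂) ≈ 1.776 rad (101.7°).
Interpolate at f = 3/8 with slerp weights a = sin((1−f)δ)/sin δ ≈ 0.915, b = sin(fδ)/sin δ ≈ 0.631.
p = a·p₁ + b·p₂ ≈ (-0.187, 0.228, -0.956); φ = arcsin(p_z) ≈ -72.85°, λ = atan2(p_y, p_x) ≈ 129.48°.

≈ 73°S, 129°E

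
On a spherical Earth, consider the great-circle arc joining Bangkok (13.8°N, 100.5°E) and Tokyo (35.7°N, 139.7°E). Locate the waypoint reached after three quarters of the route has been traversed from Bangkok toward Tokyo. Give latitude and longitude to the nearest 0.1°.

From cos δ = sin φ₁ sin φ₂ + cos φ₁ cos φ₂ cos Δλ, the central angle is δ ≈ 0.722 rad (41.4°).
Interpolate at f = 3/4 with slerp weights a = sin((1−f)δ)/sin δ ≈ 0.272, b = sin(fδ)/sin δ ≈ 0.780.
p = a·p₁ + b·p₂ ≈ (-0.531, 0.669, 0.520); φ = arcsin(p_z) ≈ 31.33°, λ = atan2(p_y, p_x) ≈ 128.44°.

≈ 31.3°N, 128.4°E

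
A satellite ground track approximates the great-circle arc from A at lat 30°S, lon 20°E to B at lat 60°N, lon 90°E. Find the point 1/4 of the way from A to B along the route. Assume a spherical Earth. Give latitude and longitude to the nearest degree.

≈ lat 6°S, lon 33°E

Convert each endpoint to a unit vector on the sphere (x = cos φ cos λ, y = cos φ sin λ, z = sin φ).
The central angle between the endpoints is δ = arccos(p₁·p₂) ≈ 1.860 rad (106.6°).
Interpolate at f = 1/4 with slerp weights a = sin((1−f)δ)/sin δ ≈ 1.027, b = sin(fδ)/sin δ ≈ 0.468.
p = a·p₁ + b·p₂ ≈ (0.836, 0.538, -0.108); φ = arcsin(p_z) ≈ -6.23°, λ = atan2(p_y, p_x) ≈ 32.77°.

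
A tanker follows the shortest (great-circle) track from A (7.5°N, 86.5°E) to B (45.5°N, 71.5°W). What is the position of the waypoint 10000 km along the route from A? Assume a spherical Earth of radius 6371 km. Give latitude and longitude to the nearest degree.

Convert each endpoint to a unit vector on the sphere (x = cos φ cos λ, y = cos φ sin λ, z = sin φ).
The central angle between the endpoints is δ = arccos(p₁·p₂) ≈ 2.155 rad (123.5°). The total great-circle distance is δ·R ≈ 2.155 × 6371 ≈ 13727 km, so the target fraction is f = 10000/13727 ≈ 0.728.
Interpolate at f ≈ 0.728 with slerp weights a = sin((1−f)δ)/sin δ ≈ 0.662, b = sin(fδ)/sin δ ≈ 1.199.
p = a·p₁ + b·p₂ ≈ (0.307, -0.142, 0.941); φ = arcsin(p_z) ≈ 70.26°, λ = atan2(p_y, p_x) ≈ -24.80°.

≈ (70°N, 25°W)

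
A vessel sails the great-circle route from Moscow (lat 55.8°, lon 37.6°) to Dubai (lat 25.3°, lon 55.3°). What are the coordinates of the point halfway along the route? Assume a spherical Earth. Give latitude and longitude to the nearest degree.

≈ lat 41°, lon 49°

Convert each endpoint to a unit vector on the sphere (x = cos φ cos λ, y = cos φ sin λ, z = sin φ).
The central angle between the endpoints is δ = arccos(p₁·p₂) ≈ 0.578 rad (33.1°).
Interpolate at f = 1/2 with slerp weights a = sin((1−f)δ)/sin δ ≈ 0.522, b = sin(fδ)/sin δ ≈ 0.522.
p = a·p₁ + b·p₂ ≈ (0.501, 0.567, 0.654); φ = arcsin(p_z) ≈ 40.87°, λ = atan2(p_y, p_x) ≈ 48.53°.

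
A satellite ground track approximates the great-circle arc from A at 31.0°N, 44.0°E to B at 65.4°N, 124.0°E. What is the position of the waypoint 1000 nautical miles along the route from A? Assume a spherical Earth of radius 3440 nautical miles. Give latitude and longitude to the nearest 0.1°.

≈ 45.1°N, 55.3°E

From cos δ = sin φ₁ sin φ₂ + cos φ₁ cos φ₂ cos Δλ, the central angle is δ ≈ 1.012 rad (58.0°). The total great-circle distance is δ·R ≈ 1.012 × 3440 ≈ 3481 nmi, so the target fraction is f = 1000/3481 ≈ 0.287.
Interpolate at f ≈ 0.287 with slerp weights a = sin((1−f)δ)/sin δ ≈ 0.779, b = sin(fδ)/sin δ ≈ 0.338.
p = a·p₁ + b·p₂ ≈ (0.402, 0.580, 0.708); φ = arcsin(p_z) ≈ 45.11°, λ = atan2(p_y, p_x) ≈ 55.33°.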